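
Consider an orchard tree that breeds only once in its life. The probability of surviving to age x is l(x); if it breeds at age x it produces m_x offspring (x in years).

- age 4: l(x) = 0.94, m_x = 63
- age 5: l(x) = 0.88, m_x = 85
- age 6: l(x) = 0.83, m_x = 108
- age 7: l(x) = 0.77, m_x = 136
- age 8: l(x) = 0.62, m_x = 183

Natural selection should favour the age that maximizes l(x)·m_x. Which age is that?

Expected offspring if breeding at age x = l(x) × m_x:
  age 4: 0.94 × 63 = 59.220
  age 5: 0.88 × 85 = 74.800
  age 6: 0.83 × 108 = 89.640
  age 7: 0.77 × 136 = 104.720
  age 8: 0.62 × 183 = 113.460
Maximum at age 8 (113.460).

8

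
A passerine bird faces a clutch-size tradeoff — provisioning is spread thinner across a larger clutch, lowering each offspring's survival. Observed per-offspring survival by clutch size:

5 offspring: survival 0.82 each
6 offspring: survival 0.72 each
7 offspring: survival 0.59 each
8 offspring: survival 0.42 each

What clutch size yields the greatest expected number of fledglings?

6

Expected fledglings = c × s(c):
  c=5: 5 × 0.82 = 4.100
  c=6: 6 × 0.72 = 4.320
  c=7: 7 × 0.59 = 4.130
  c=8: 8 × 0.42 = 3.360
Maximum at c = 6 (4.320 fledglings).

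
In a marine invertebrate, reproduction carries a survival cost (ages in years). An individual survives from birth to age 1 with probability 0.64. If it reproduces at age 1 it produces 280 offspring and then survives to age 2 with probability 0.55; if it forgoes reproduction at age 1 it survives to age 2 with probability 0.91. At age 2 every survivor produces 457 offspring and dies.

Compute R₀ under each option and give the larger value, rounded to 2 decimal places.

breed at age 1: R₀ = 0.64 × (280 + 0.55 × 457) = 0.64 × 531.3500 = 340.0640
delay to age 2: R₀ = 0.64 × (0.91 × 457) = 0.64 × 415.8700 = 266.1568
Higher: breed at age 1 (340.0640).

340.06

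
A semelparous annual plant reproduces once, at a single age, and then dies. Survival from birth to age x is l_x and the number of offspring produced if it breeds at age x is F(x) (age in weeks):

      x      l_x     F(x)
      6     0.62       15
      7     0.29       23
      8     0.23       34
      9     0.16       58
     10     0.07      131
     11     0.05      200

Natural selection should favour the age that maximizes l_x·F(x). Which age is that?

Expected offspring if breeding at age x = l_x × F(x):
  age 6: 0.62 × 15 = 9.300
  age 7: 0.29 × 23 = 6.670
  age 8: 0.23 × 34 = 7.820
  age 9: 0.16 × 58 = 9.280
  age 10: 0.07 × 131 = 9.170
  age 11: 0.05 × 200 = 10.000
Maximum at age 11 (10.000).

11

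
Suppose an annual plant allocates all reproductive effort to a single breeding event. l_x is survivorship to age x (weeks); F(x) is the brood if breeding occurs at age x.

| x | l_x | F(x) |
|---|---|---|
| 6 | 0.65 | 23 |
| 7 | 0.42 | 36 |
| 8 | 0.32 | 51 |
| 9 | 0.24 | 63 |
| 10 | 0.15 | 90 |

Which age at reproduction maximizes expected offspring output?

Expected offspring if breeding at age x = l_x × F(x):
  age 6: 0.65 × 23 = 14.950
  age 7: 0.42 × 36 = 15.120
  age 8: 0.32 × 51 = 16.320
  age 9: 0.24 × 63 = 15.120
  age 10: 0.15 × 90 = 13.500
Maximum at age 8 (16.320).

8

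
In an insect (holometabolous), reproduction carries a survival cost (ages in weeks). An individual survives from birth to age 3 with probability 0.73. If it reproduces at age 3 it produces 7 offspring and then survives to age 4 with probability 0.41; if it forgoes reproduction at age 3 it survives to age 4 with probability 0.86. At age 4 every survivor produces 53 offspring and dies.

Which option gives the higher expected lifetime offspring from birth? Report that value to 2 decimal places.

33.27

breed at age 3: R₀ = 0.73 × (7 + 0.41 × 53) = 0.73 × 28.7300 = 20.9729
delay to age 4: R₀ = 0.73 × (0.86 × 53) = 0.73 × 45.5800 = 33.2734
Higher: delay to age 4 (33.2734).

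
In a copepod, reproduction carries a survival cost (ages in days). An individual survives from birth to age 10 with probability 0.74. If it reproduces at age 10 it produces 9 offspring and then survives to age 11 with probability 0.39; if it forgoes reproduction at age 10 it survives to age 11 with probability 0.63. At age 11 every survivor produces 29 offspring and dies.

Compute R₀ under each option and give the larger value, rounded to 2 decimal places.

15.03

breed at age 10: R₀ = 0.74 × (9 + 0.39 × 29) = 0.74 × 20.3100 = 15.0294
delay to age 11: R₀ = 0.74 × (0.63 × 29) = 0.74 × 18.2700 = 13.5198
Higher: breed at age 10 (15.0294).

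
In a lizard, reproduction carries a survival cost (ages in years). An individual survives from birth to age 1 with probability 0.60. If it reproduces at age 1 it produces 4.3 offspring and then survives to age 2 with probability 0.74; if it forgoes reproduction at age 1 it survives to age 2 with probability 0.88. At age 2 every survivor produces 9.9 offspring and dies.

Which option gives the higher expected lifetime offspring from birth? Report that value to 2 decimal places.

6.98

breed at age 1: R₀ = 0.60 × (4.3 + 0.74 × 9.9) = 0.60 × 11.6260 = 6.9756
delay to age 2: R₀ = 0.60 × (0.88 × 9.9) = 0.60 × 8.7120 = 5.2272
Higher: breed at age 1 (6.9756).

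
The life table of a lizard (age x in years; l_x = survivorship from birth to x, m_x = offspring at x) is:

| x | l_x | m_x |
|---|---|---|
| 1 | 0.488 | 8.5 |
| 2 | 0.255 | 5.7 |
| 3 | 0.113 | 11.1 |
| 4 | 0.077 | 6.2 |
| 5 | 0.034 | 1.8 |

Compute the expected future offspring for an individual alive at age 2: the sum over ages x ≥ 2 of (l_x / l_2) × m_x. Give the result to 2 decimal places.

12.73

l_2 = 0.255. Conditional survival from age 2 to x is l_x / l_2.
  x=2: (0.255/0.255) × 5.7 = 5.7000
  x=3: (0.113/0.255) × 11.1 = 4.9188
  x=4: (0.077/0.255) × 6.2 = 1.8722
  x=5: (0.034/0.255) × 1.8 = 0.2400
Sum = 5.7000 + 4.9188 + 1.8722 + 0.2400 = 12.7310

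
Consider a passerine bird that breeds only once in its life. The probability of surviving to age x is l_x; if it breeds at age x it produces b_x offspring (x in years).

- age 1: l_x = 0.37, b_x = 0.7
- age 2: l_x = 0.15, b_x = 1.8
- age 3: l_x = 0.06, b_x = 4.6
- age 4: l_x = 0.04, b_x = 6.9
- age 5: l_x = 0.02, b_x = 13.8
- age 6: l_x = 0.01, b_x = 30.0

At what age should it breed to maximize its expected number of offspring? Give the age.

Expected offspring if breeding at age x = l_x × b_x:
  age 1: 0.37 × 0.7 = 0.259
  age 2: 0.15 × 1.8 = 0.270
  age 3: 0.06 × 4.6 = 0.276
  age 4: 0.04 × 6.9 = 0.276
  age 5: 0.02 × 13.8 = 0.276
  age 6: 0.01 × 30.0 = 0.300
Maximum at age 6 (0.300).

6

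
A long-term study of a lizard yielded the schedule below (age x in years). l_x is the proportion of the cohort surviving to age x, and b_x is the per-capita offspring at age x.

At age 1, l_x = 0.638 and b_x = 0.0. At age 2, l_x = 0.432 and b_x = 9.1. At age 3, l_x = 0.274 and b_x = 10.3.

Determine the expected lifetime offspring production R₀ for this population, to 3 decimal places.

R₀ = Σ l_x b_x:
  age 1: 0.638 × 0.0 = 0.0000
  age 2: 0.432 × 9.1 = 3.9312
  age 3: 0.274 × 10.3 = 2.8222
R₀ = 0.0000 + 3.9312 + 2.8222 = 6.7534

6.753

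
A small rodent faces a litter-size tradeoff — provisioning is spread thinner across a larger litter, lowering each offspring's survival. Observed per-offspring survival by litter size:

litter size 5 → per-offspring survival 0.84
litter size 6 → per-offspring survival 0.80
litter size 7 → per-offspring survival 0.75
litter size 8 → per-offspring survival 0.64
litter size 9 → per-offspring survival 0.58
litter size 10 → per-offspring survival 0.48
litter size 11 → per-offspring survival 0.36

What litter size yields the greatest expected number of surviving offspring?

7

Expected surviving offspring = c × s(c):
  c=5: 5 × 0.84 = 4.200
  c=6: 6 × 0.80 = 4.800
  c=7: 7 × 0.75 = 5.250
  c=8: 8 × 0.64 = 5.120
  c=9: 9 × 0.58 = 5.220
  c=10: 10 × 0.48 = 4.800
  c=11: 11 × 0.36 = 3.960
Maximum at c = 7 (5.250 surviving offspring).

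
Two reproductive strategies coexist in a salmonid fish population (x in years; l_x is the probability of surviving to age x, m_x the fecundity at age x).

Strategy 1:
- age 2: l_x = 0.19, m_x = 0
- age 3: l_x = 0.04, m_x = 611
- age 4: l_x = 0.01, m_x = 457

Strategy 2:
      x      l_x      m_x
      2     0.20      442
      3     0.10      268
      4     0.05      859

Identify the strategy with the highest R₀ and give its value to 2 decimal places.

Strategy 1: R₀ = 0.19×0 + 0.04×611 + 0.01×457 = 29.0100
Strategy 2: R₀ = 0.20×442 + 0.10×268 + 0.05×859 = 158.1500
Highest R₀: strategy 2 with 158.1500.

158.15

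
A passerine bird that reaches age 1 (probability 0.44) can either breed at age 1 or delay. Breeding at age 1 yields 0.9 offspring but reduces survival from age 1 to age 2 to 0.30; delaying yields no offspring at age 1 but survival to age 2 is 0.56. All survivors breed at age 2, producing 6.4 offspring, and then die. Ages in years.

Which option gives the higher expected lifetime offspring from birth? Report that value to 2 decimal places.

breed at age 1: R₀ = 0.44 × (0.9 + 0.30 × 6.4) = 0.44 × 2.8200 = 1.2408
delay to age 2: R₀ = 0.44 × (0.56 × 6.4) = 0.44 × 3.5840 = 1.5770
Higher: delay to age 2 (1.5770).

1.58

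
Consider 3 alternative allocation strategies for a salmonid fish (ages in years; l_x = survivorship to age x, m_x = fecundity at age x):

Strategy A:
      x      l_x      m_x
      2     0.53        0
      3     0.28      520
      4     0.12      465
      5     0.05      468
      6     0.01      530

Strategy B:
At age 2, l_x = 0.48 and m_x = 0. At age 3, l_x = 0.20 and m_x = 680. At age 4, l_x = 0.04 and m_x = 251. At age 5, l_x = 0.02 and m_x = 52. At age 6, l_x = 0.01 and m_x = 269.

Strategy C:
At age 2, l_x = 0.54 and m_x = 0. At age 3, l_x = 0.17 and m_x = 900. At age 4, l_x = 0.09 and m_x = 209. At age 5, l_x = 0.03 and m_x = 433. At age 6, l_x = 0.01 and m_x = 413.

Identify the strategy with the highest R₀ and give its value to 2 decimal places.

Strategy A: R₀ = 0.53×0 + 0.28×520 + 0.12×465 + 0.05×468 + 0.01×530 = 230.1000
Strategy B: R₀ = 0.48×0 + 0.20×680 + 0.04×251 + 0.02×52 + 0.01×269 = 149.7700
Strategy C: R₀ = 0.54×0 + 0.17×900 + 0.09×209 + 0.03×433 + 0.01×413 = 188.9300
Highest R₀: strategy A with 230.1000.

230.10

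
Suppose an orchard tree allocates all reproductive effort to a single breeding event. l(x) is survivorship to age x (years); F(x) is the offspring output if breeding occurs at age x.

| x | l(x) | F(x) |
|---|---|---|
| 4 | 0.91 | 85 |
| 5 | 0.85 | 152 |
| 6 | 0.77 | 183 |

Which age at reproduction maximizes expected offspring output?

6

Expected offspring if breeding at age x = l(x) × F(x):
  age 4: 0.91 × 85 = 77.350
  age 5: 0.85 × 152 = 129.200
  age 6: 0.77 × 183 = 140.910
Maximum at age 6 (140.910).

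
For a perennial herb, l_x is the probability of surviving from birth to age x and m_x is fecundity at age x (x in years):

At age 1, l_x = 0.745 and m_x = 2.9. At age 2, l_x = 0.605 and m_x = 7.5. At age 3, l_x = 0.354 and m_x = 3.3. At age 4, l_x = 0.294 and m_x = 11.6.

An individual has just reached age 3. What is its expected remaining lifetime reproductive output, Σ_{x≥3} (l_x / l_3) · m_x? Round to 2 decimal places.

l_3 = 0.354. Conditional survival from age 3 to x is l_x / l_3.
  x=3: (0.354/0.354) × 3.3 = 3.3000
  x=4: (0.294/0.354) × 11.6 = 9.6339
Sum = 3.3000 + 9.6339 = 12.9339

12.93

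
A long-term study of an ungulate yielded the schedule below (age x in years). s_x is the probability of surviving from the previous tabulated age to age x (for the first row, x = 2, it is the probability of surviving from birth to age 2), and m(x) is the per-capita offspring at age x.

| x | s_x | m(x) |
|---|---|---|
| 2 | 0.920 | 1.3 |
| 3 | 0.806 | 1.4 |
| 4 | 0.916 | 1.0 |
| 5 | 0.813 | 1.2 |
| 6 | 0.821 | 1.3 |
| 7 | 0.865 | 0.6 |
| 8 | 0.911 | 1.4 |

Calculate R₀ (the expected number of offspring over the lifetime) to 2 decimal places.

Survivorship from birth: l_x = s_2·s_3·…·s_x.
  l_2 = 0.92000
  l_3 = 0.74152
  l_4 = 0.67923
  l_5 = 0.55222
  l_6 = 0.45337
  l_7 = 0.39216
  l_8 = 0.35726
R₀ = Σ l_x m(x):
  age 2: 0.92000 × 1.3 = 1.1960
  age 3: 0.74152 × 1.4 = 1.0381
  age 4: 0.67923 × 1.0 = 0.6792
  age 5: 0.55222 × 1.2 = 0.6627
  age 6: 0.45337 × 1.3 = 0.5894
  age 7: 0.39216 × 0.6 = 0.2353
  age 8: 0.35726 × 1.4 = 0.5002
R₀ = 1.1960 + 1.0381 + 0.6792 + 0.6627 + 0.5894 + 0.2353 + 0.5002 = 4.9009

4.90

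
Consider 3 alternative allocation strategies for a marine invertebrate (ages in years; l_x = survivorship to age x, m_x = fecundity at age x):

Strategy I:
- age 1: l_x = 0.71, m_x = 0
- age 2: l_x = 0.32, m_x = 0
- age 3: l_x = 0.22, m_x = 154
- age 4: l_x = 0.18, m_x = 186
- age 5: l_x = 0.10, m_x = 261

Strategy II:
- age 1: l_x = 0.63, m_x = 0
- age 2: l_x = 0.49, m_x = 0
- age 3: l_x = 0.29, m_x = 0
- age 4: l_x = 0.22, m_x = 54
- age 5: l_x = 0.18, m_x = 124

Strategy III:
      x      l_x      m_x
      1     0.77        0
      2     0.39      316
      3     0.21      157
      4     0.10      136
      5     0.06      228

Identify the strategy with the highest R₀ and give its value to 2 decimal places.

Strategy I: R₀ = 0.71×0 + 0.32×0 + 0.22×154 + 0.18×186 + 0.10×261 = 93.4600
Strategy II: R₀ = 0.63×0 + 0.49×0 + 0.29×0 + 0.22×54 + 0.18×124 = 34.2000
Strategy III: R₀ = 0.77×0 + 0.39×316 + 0.21×157 + 0.10×136 + 0.06×228 = 183.4900
Highest R₀: strategy III with 183.4900.

183.49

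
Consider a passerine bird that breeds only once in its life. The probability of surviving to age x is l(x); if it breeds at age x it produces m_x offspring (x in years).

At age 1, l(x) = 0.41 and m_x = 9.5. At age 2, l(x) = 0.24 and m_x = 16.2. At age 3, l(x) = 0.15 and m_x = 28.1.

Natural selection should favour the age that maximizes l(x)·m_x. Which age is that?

Expected offspring if breeding at age x = l(x) × m_x:
  age 1: 0.41 × 9.5 = 3.895
  age 2: 0.24 × 16.2 = 3.888
  age 3: 0.15 × 28.1 = 4.215
Maximum at age 3 (4.215).

3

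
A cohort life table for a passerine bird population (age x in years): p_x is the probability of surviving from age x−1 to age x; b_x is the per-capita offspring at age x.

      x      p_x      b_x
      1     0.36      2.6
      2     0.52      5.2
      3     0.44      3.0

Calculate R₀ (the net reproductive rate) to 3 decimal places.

Survivorship from birth: l_x = p_1·p_2·…·p_x.
  l_1 = 0.36000
  l_2 = 0.18720
  l_3 = 0.08237
R₀ = Σ l_x b_x:
  age 1: 0.36000 × 2.6 = 0.9360
  age 2: 0.18720 × 5.2 = 0.9734
  age 3: 0.08237 × 3.0 = 0.2471
R₀ = 0.9360 + 0.9734 + 0.2471 = 2.1566

2.157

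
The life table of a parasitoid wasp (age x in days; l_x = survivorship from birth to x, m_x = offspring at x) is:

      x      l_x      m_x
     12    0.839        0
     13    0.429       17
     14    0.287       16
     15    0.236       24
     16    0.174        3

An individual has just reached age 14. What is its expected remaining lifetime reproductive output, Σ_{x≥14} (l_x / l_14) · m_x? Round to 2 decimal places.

37.55

l_14 = 0.287. Conditional survival from age 14 to x is l_x / l_14.
  x=14: (0.287/0.287) × 16 = 16.0000
  x=15: (0.236/0.287) × 24 = 19.7352
  x=16: (0.174/0.287) × 3 = 1.8188
Sum = 16.0000 + 19.7352 + 1.8188 = 37.5540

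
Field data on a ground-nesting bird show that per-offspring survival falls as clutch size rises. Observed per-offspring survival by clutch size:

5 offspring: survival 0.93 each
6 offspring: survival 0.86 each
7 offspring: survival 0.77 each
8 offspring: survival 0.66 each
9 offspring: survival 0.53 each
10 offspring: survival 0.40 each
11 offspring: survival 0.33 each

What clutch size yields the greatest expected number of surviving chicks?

Expected surviving chicks = c × s(c):
  c=5: 5 × 0.93 = 4.650
  c=6: 6 × 0.86 = 5.160
  c=7: 7 × 0.77 = 5.390
  c=8: 8 × 0.66 = 5.280
  c=9: 9 × 0.53 = 4.770
  c=10: 10 × 0.40 = 4.000
  c=11: 11 × 0.33 = 3.630
Maximum at c = 7 (5.390 surviving chicks).

7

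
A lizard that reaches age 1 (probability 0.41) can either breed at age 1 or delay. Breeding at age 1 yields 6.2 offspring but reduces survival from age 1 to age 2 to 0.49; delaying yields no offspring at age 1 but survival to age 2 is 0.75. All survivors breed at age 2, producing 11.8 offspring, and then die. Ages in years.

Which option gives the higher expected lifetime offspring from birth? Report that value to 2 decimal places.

breed at age 1: R₀ = 0.41 × (6.2 + 0.49 × 11.8) = 0.41 × 11.9820 = 4.9126
delay to age 2: R₀ = 0.41 × (0.75 × 11.8) = 0.41 × 8.8500 = 3.6285
Higher: breed at age 1 (4.9126).

4.91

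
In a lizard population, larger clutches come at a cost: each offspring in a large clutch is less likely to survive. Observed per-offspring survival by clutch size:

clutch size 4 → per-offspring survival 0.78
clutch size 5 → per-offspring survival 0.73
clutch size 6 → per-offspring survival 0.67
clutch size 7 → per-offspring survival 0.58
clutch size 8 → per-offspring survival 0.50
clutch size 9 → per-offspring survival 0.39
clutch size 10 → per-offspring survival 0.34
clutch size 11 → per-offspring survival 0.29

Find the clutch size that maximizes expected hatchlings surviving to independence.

Expected hatchlings surviving to independence = c × s(c):
  c=4: 4 × 0.78 = 3.120
  c=5: 5 × 0.73 = 3.650
  c=6: 6 × 0.67 = 4.020
  c=7: 7 × 0.58 = 4.060
  c=8: 8 × 0.50 = 4.000
  c=9: 9 × 0.39 = 3.510
  c=10: 10 × 0.34 = 3.400
  c=11: 11 × 0.29 = 3.190
Maximum at c = 7 (4.060 hatchlings surviving to independence).

7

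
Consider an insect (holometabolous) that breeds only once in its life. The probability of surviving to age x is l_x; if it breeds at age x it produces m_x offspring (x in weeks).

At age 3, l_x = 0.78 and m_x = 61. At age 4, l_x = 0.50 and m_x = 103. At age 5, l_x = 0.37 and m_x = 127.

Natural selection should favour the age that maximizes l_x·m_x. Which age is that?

4

Expected offspring if breeding at age x = l_x × m_x:
  age 3: 0.78 × 61 = 47.580
  age 4: 0.50 × 103 = 51.500
  age 5: 0.37 × 127 = 46.990
Maximum at age 4 (51.500).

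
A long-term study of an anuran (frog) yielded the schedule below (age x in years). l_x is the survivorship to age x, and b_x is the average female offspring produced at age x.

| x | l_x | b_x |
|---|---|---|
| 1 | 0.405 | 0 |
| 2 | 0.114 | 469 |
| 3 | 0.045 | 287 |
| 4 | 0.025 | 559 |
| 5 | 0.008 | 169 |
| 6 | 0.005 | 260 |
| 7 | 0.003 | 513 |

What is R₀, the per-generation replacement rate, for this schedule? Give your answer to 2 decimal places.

R₀ = Σ l_x b_x:
  age 1: 0.405 × 0 = 0.0000
  age 2: 0.114 × 469 = 53.4660
  age 3: 0.045 × 287 = 12.9150
  age 4: 0.025 × 559 = 13.9750
  age 5: 0.008 × 169 = 1.3520
  age 6: 0.005 × 260 = 1.3000
  age 7: 0.003 × 513 = 1.5390
R₀ = 0.0000 + 53.4660 + 12.9150 + 13.9750 + 1.3520 + 1.3000 + 1.5390 = 84.5470

84.55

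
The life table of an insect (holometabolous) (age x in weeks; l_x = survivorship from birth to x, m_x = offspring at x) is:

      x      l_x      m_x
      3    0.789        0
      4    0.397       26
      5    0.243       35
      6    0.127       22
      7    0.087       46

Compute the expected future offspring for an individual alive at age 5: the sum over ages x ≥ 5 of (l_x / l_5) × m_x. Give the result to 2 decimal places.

l_5 = 0.243. Conditional survival from age 5 to x is l_x / l_5.
  x=5: (0.243/0.243) × 35 = 35.0000
  x=6: (0.127/0.243) × 22 = 11.4979
  x=7: (0.087/0.243) × 46 = 16.4691
Sum = 35.0000 + 11.4979 + 16.4691 = 62.9671

62.97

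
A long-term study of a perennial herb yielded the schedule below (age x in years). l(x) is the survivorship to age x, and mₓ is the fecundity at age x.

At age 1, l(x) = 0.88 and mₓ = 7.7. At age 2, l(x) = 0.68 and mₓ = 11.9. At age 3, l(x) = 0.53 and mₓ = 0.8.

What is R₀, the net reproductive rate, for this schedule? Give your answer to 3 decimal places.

R₀ = Σ l(x) mₓ:
  age 1: 0.88 × 7.7 = 6.7760
  age 2: 0.68 × 11.9 = 8.0920
  age 3: 0.53 × 0.8 = 0.4240
R₀ = 6.7760 + 8.0920 + 0.4240 = 15.2920

15.292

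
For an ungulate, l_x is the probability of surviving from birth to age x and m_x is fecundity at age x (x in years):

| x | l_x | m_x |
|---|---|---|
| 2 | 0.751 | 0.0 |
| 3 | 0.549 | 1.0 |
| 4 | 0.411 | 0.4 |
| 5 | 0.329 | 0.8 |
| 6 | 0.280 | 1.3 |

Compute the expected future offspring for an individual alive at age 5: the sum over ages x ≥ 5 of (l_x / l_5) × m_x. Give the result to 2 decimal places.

l_5 = 0.329. Conditional survival from age 5 to x is l_x / l_5.
  x=5: (0.329/0.329) × 0.8 = 0.8000
  x=6: (0.280/0.329) × 1.3 = 1.1064
Sum = 0.8000 + 1.1064 = 1.9064

1.91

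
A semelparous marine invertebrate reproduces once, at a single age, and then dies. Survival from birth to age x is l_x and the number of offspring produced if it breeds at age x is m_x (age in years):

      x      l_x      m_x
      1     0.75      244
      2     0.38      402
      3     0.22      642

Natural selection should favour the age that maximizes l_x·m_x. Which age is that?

Expected offspring if breeding at age x = l_x × m_x:
  age 1: 0.75 × 244 = 183.000
  age 2: 0.38 × 402 = 152.760
  age 3: 0.22 × 642 = 141.240
Maximum at age 1 (183.000).

1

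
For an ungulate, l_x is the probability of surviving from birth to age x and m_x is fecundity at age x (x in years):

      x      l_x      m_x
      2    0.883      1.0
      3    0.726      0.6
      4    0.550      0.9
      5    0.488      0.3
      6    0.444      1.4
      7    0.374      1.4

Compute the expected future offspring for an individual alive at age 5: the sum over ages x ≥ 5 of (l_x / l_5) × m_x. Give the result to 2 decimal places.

2.65

l_5 = 0.488. Conditional survival from age 5 to x is l_x / l_5.
  x=5: (0.488/0.488) × 0.3 = 0.3000
  x=6: (0.444/0.488) × 1.4 = 1.2738
  x=7: (0.374/0.488) × 1.4 = 1.0730
Sum = 0.3000 + 1.2738 + 1.0730 = 2.6467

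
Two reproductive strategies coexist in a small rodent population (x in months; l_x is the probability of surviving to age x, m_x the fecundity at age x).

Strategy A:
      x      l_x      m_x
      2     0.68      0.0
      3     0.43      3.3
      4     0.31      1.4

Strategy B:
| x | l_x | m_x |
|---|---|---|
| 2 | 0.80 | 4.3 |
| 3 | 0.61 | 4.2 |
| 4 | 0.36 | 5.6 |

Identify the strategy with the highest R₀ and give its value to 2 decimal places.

Strategy A: R₀ = 0.68×0.0 + 0.43×3.3 + 0.31×1.4 = 1.8530
Strategy B: R₀ = 0.80×4.3 + 0.61×4.2 + 0.36×5.6 = 8.0180
Highest R₀: strategy B with 8.0180.

8.02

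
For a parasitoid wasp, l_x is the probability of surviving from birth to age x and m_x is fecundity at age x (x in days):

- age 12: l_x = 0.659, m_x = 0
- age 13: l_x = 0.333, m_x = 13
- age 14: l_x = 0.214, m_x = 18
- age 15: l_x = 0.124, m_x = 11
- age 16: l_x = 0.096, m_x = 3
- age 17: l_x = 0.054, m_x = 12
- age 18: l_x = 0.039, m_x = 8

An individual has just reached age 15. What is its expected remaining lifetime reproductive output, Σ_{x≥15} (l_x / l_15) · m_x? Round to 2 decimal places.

21.06

l_15 = 0.124. Conditional survival from age 15 to x is l_x / l_15.
  x=15: (0.124/0.124) × 11 = 11.0000
  x=16: (0.096/0.124) × 3 = 2.3226
  x=17: (0.054/0.124) × 12 = 5.2258
  x=18: (0.039/0.124) × 8 = 2.5161
Sum = 11.0000 + 2.3226 + 5.2258 + 2.5161 = 21.0645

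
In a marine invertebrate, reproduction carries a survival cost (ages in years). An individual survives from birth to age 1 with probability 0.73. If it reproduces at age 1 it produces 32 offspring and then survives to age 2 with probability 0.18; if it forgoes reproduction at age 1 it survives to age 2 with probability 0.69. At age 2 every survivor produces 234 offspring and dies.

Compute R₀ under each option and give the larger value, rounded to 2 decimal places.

117.87

breed at age 1: R₀ = 0.73 × (32 + 0.18 × 234) = 0.73 × 74.1200 = 54.1076
delay to age 2: R₀ = 0.73 × (0.69 × 234) = 0.73 × 161.4600 = 117.8658
Higher: delay to age 2 (117.8658).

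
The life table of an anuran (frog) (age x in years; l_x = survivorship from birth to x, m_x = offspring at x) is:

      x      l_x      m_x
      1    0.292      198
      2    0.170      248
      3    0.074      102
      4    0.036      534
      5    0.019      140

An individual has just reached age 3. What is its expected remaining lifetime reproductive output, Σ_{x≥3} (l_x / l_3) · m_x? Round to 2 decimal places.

397.73

l_3 = 0.074. Conditional survival from age 3 to x is l_x / l_3.
  x=3: (0.074/0.074) × 102 = 102.0000
  x=4: (0.036/0.074) × 534 = 259.7838
  x=5: (0.019/0.074) × 140 = 35.9459
Sum = 102.0000 + 259.7838 + 35.9459 = 397.7297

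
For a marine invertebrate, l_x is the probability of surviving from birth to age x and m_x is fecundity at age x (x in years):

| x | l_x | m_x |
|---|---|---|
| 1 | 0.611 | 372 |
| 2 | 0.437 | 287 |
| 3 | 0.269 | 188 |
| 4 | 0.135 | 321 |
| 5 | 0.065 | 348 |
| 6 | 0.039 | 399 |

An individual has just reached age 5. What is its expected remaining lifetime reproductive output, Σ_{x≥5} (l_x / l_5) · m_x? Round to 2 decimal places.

587.40

l_5 = 0.065. Conditional survival from age 5 to x is l_x / l_5.
  x=5: (0.065/0.065) × 348 = 348.0000
  x=6: (0.039/0.065) × 399 = 239.4000
Sum = 348.0000 + 239.4000 = 587.4000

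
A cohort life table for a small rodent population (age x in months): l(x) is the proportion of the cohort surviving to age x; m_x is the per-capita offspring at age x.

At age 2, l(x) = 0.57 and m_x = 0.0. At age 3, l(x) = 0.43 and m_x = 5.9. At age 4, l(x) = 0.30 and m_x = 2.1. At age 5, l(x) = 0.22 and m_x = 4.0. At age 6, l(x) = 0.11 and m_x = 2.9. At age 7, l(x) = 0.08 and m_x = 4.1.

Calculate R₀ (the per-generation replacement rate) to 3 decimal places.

4.694

R₀ = Σ l(x) m_x:
  age 2: 0.57 × 0.0 = 0.0000
  age 3: 0.43 × 5.9 = 2.5370
  age 4: 0.30 × 2.1 = 0.6300
  age 5: 0.22 × 4.0 = 0.8800
  age 6: 0.11 × 2.9 = 0.3190
  age 7: 0.08 × 4.1 = 0.3280
R₀ = 0.0000 + 2.5370 + 0.6300 + 0.8800 + 0.3190 + 0.3280 = 4.6940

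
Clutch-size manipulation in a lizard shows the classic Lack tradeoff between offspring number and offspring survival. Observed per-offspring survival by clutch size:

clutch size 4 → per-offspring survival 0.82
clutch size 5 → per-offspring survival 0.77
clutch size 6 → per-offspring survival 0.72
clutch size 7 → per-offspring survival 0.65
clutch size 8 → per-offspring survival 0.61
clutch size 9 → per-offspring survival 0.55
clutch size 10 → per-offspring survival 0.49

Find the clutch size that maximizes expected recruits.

9

Expected recruits = c × s(c):
  c=4: 4 × 0.82 = 3.280
  c=5: 5 × 0.77 = 3.850
  c=6: 6 × 0.72 = 4.320
  c=7: 7 × 0.65 = 4.550
  c=8: 8 × 0.61 = 4.880
  c=9: 9 × 0.55 = 4.950
  c=10: 10 × 0.49 = 4.900
Maximum at c = 9 (4.950 recruits).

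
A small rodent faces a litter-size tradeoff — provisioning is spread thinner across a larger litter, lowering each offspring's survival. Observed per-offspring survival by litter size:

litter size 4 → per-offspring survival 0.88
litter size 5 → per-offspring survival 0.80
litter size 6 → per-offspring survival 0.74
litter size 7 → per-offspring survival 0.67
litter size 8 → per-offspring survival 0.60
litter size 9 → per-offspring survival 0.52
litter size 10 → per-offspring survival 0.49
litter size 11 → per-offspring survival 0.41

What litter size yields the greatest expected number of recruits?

Expected recruits = c × s(c):
  c=4: 4 × 0.88 = 3.520
  c=5: 5 × 0.80 = 4.000
  c=6: 6 × 0.74 = 4.440
  c=7: 7 × 0.67 = 4.690
  c=8: 8 × 0.60 = 4.800
  c=9: 9 × 0.52 = 4.680
  c=10: 10 × 0.49 = 4.900
  c=11: 11 × 0.41 = 4.510
Maximum at c = 10 (4.900 recruits).

10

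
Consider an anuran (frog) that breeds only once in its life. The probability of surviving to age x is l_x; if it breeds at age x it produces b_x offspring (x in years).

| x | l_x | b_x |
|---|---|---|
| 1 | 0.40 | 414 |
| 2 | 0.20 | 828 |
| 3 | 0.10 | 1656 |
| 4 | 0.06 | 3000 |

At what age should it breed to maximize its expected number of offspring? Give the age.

4

Expected offspring if breeding at age x = l_x × b_x:
  age 1: 0.40 × 414 = 165.600
  age 2: 0.20 × 828 = 165.600
  age 3: 0.10 × 1656 = 165.600
  age 4: 0.06 × 3000 = 180.000
Maximum at age 4 (180.000).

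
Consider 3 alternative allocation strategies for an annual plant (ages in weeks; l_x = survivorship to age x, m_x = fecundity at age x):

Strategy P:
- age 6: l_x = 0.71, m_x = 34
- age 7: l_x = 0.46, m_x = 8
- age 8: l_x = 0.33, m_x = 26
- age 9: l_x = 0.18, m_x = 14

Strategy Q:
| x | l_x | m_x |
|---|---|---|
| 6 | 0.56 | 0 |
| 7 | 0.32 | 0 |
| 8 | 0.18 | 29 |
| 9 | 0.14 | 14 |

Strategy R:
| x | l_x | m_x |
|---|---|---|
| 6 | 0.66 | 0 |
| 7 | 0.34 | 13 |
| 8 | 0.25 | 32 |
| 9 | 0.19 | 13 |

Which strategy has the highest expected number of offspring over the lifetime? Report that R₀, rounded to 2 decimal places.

38.92

Strategy P: R₀ = 0.71×34 + 0.46×8 + 0.33×26 + 0.18×14 = 38.9200
Strategy Q: R₀ = 0.56×0 + 0.32×0 + 0.18×29 + 0.14×14 = 7.1800
Strategy R: R₀ = 0.66×0 + 0.34×13 + 0.25×32 + 0.19×13 = 14.8900
Highest R₀: strategy P with 38.9200.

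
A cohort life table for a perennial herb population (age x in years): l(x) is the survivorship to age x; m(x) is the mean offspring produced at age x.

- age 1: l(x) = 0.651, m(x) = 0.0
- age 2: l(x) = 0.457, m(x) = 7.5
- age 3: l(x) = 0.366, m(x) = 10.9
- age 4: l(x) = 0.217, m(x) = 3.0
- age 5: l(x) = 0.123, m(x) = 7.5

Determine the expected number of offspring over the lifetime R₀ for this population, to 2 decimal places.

8.99

R₀ = Σ l(x) m(x):
  age 1: 0.651 × 0.0 = 0.0000
  age 2: 0.457 × 7.5 = 3.4275
  age 3: 0.366 × 10.9 = 3.9894
  age 4: 0.217 × 3.0 = 0.6510
  age 5: 0.123 × 7.5 = 0.9225
R₀ = 0.0000 + 3.4275 + 3.9894 + 0.6510 + 0.9225 = 8.9904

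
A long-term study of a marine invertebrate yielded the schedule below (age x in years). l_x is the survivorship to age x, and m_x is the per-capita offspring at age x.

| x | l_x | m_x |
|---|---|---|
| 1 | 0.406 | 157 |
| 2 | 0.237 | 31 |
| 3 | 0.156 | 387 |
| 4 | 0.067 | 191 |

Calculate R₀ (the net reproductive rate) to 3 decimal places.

144.258

R₀ = Σ l_x m_x:
  age 1: 0.406 × 157 = 63.7420
  age 2: 0.237 × 31 = 7.3470
  age 3: 0.156 × 387 = 60.3720
  age 4: 0.067 × 191 = 12.7970
R₀ = 63.7420 + 7.3470 + 60.3720 + 12.7970 = 144.2580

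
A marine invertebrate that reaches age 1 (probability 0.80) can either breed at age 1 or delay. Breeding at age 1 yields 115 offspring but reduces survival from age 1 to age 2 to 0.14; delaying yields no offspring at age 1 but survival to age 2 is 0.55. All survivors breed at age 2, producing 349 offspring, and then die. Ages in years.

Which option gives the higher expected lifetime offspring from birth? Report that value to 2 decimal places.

breed at age 1: R₀ = 0.80 × (115 + 0.14 × 349) = 0.80 × 163.8600 = 131.0880
delay to age 2: R₀ = 0.80 × (0.55 × 349) = 0.80 × 191.9500 = 153.5600
Higher: delay to age 2 (153.5600).

153.56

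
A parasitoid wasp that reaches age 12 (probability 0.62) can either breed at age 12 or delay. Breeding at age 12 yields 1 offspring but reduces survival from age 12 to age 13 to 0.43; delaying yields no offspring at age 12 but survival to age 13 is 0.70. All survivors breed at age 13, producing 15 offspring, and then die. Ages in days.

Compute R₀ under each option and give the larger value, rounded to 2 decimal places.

6.51

breed at age 12: R₀ = 0.62 × (1 + 0.43 × 15) = 0.62 × 7.4500 = 4.6190
delay to age 13: R₀ = 0.62 × (0.70 × 15) = 0.62 × 10.5000 = 6.5100
Higher: delay to age 13 (6.5100).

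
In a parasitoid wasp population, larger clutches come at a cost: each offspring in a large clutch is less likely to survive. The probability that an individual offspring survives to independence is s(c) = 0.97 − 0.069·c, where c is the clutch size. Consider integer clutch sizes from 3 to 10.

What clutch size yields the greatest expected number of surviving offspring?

Expected surviving offspring = c × s(c):
  c=3: 3 × 0.763 = 2.289
  c=4: 4 × 0.694 = 2.776
  c=5: 5 × 0.625 = 3.125
  c=6: 6 × 0.556 = 3.336
  c=7: 7 × 0.487 = 3.409
  c=8: 8 × 0.418 = 3.344
  c=9: 9 × 0.349 = 3.141
  c=10: 10 × 0.280 = 2.800
Maximum at c = 7 (3.409 surviving offspring).

7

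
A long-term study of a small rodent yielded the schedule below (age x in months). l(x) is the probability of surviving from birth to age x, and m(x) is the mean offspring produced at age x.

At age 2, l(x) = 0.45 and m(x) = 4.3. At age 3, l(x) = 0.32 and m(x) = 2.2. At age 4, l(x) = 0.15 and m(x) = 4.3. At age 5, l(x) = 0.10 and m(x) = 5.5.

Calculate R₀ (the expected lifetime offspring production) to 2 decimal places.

R₀ = Σ l(x) m(x):
  age 2: 0.45 × 4.3 = 1.9350
  age 3: 0.32 × 2.2 = 0.7040
  age 4: 0.15 × 4.3 = 0.6450
  age 5: 0.10 × 5.5 = 0.5500
R₀ = 1.9350 + 0.7040 + 0.6450 + 0.5500 = 3.8340

3.83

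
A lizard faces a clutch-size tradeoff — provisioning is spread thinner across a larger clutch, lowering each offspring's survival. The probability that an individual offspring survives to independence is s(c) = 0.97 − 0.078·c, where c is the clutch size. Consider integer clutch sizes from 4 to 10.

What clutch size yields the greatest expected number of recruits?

6

Expected recruits = c × s(c):
  c=4: 4 × 0.658 = 2.632
  c=5: 5 × 0.580 = 2.900
  c=6: 6 × 0.502 = 3.012
  c=7: 7 × 0.424 = 2.968
  c=8: 8 × 0.346 = 2.768
  c=9: 9 × 0.268 = 2.412
  c=10: 10 × 0.190 = 1.900
Maximum at c = 6 (3.012 recruits).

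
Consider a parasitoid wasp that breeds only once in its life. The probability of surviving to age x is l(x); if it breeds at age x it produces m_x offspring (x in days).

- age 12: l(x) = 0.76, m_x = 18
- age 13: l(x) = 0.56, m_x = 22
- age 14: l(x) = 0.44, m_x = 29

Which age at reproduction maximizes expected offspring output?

Expected offspring if breeding at age x = l(x) × m_x:
  age 12: 0.76 × 18 = 13.680
  age 13: 0.56 × 22 = 12.320
  age 14: 0.44 × 29 = 12.760
Maximum at age 12 (13.680).

12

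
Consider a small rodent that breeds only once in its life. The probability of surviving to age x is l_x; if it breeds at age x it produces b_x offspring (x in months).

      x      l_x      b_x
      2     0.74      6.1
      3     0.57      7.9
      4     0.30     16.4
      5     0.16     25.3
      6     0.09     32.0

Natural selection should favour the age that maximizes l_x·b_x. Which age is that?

4

Expected offspring if breeding at age x = l_x × b_x:
  age 2: 0.74 × 6.1 = 4.514
  age 3: 0.57 × 7.9 = 4.503
  age 4: 0.30 × 16.4 = 4.920
  age 5: 0.16 × 25.3 = 4.048
  age 6: 0.09 × 32.0 = 2.880
Maximum at age 4 (4.920).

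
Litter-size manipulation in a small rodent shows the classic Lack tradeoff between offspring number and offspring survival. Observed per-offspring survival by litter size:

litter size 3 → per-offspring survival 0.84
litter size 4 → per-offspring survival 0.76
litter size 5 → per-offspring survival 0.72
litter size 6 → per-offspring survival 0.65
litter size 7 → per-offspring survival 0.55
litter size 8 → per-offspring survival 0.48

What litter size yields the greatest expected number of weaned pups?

Expected weaned pups = c × s(c):
  c=3: 3 × 0.84 = 2.520
  c=4: 4 × 0.76 = 3.040
  c=5: 5 × 0.72 = 3.600
  c=6: 6 × 0.65 = 3.900
  c=7: 7 × 0.55 = 3.850
  c=8: 8 × 0.48 = 3.840
Maximum at c = 6 (3.900 weaned pups).

6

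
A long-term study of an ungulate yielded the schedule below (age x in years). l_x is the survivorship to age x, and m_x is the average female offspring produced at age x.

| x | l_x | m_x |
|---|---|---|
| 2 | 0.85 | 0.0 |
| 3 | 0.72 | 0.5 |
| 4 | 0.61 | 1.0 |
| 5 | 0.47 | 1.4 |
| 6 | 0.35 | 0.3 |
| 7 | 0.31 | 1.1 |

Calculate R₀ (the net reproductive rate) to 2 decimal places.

R₀ = Σ l_x m_x:
  age 2: 0.85 × 0.0 = 0.0000
  age 3: 0.72 × 0.5 = 0.3600
  age 4: 0.61 × 1.0 = 0.6100
  age 5: 0.47 × 1.4 = 0.6580
  age 6: 0.35 × 0.3 = 0.1050
  age 7: 0.31 × 1.1 = 0.3410
R₀ = 0.0000 + 0.3600 + 0.6100 + 0.6580 + 0.1050 + 0.3410 = 2.0740

2.07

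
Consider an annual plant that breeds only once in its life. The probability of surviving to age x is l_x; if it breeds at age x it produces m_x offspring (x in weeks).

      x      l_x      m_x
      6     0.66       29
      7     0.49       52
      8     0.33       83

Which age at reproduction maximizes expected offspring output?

Expected offspring if breeding at age x = l_x × m_x:
  age 6: 0.66 × 29 = 19.140
  age 7: 0.49 × 52 = 25.480
  age 8: 0.33 × 83 = 27.390
Maximum at age 8 (27.390).

8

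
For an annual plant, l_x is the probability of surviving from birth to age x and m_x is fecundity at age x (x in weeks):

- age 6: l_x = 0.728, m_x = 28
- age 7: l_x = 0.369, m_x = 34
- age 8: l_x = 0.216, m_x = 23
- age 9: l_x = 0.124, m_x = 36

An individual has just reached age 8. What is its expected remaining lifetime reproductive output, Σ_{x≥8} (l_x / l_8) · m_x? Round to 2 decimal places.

43.67

l_8 = 0.216. Conditional survival from age 8 to x is l_x / l_8.
  x=8: (0.216/0.216) × 23 = 23.0000
  x=9: (0.124/0.216) × 36 = 20.6667
Sum = 23.0000 + 20.6667 = 43.6667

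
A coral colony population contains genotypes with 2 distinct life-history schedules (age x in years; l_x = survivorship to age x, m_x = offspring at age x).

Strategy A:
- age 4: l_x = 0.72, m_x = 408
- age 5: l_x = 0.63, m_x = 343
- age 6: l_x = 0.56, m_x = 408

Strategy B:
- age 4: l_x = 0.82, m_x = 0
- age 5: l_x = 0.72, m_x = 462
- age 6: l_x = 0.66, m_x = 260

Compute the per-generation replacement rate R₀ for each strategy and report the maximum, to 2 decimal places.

Strategy A: R₀ = 0.72×408 + 0.63×343 + 0.56×408 = 738.3300
Strategy B: R₀ = 0.82×0 + 0.72×462 + 0.66×260 = 504.2400
Highest R₀: strategy A with 738.3300.

738.33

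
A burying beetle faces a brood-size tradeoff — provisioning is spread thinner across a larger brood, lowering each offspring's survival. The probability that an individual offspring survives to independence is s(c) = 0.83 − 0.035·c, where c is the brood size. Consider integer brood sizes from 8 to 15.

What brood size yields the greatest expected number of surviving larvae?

12

Expected surviving larvae = c × s(c):
  c=8: 8 × 0.550 = 4.400
  c=9: 9 × 0.515 = 4.635
  c=10: 10 × 0.480 = 4.800
  c=11: 11 × 0.445 = 4.895
  c=12: 12 × 0.410 = 4.920
  c=13: 13 × 0.375 = 4.875
  c=14: 14 × 0.340 = 4.760
  c=15: 15 × 0.305 = 4.575
Maximum at c = 12 (4.920 surviving larvae).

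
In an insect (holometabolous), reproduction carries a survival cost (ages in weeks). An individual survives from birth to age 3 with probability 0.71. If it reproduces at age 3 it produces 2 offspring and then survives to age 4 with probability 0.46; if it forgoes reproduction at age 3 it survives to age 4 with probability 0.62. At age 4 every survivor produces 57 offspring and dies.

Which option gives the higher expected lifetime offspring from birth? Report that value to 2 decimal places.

breed at age 3: R₀ = 0.71 × (2 + 0.46 × 57) = 0.71 × 28.2200 = 20.0362
delay to age 4: R₀ = 0.71 × (0.62 × 57) = 0.71 × 35.3400 = 25.0914
Higher: delay to age 4 (25.0914).

25.09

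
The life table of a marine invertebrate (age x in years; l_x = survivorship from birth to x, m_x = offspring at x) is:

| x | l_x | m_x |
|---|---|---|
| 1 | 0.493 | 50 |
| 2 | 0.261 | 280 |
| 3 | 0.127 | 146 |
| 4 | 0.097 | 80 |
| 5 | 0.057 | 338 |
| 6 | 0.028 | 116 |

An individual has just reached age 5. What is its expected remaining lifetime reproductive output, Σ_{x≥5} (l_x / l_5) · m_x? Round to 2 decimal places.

l_5 = 0.057. Conditional survival from age 5 to x is l_x / l_5.
  x=5: (0.057/0.057) × 338 = 338.0000
  x=6: (0.028/0.057) × 116 = 56.9825
Sum = 338.0000 + 56.9825 = 394.9825

394.98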